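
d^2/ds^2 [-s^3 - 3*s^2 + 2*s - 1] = -6*s - 6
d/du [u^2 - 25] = 2*u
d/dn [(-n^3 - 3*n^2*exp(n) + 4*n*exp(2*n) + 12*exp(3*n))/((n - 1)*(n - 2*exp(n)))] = (-5*n^2*exp(n) - n^2 - 12*n*exp(2*n) + 5*n*exp(n) + 2*n + 18*exp(2*n) + 5*exp(n))/(n^2 - 2*n + 1)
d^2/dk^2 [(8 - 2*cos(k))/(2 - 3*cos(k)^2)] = 2*(72*(cos(k) - 4)*sin(k)^2*cos(k)^2 - (3*cos(k)^2 - 2)^2*cos(k) + 6*(3*cos(k)^2 - 2)*(-4*cos(2*k) + cos(3*k)))/(3*cos(k)^2 - 2)^3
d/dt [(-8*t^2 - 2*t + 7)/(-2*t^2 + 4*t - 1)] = 2*(-18*t^2 + 22*t - 13)/(4*t^4 - 16*t^3 + 20*t^2 - 8*t + 1)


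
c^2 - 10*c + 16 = (c - 8)*(c - 2)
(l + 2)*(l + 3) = l^2 + 5*l + 6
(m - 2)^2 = m^2 - 4*m + 4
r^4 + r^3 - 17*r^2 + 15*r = r*(r - 3)*(r - 1)*(r + 5)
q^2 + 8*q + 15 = (q + 3)*(q + 5)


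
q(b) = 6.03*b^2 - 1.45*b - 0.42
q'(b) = 12.06*b - 1.45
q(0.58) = 0.77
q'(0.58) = 5.54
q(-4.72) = 140.76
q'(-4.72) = -58.37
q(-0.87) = 5.41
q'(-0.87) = -11.94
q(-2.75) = 49.17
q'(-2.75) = -34.62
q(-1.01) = 7.20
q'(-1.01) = -13.63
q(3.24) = 58.18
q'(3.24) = 37.62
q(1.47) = 10.48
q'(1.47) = 16.28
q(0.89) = 3.07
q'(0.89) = 9.28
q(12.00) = 850.50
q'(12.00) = 143.27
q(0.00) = -0.42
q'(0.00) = -1.45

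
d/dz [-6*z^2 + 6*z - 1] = 6 - 12*z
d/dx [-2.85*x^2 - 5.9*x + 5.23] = -5.7*x - 5.9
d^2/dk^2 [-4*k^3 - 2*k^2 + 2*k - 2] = -24*k - 4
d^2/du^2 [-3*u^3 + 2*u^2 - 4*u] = 4 - 18*u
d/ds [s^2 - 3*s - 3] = 2*s - 3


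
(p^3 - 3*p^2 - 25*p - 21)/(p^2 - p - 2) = (p^2 - 4*p - 21)/(p - 2)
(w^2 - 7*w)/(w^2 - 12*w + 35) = w/(w - 5)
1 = 1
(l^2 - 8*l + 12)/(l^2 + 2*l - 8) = (l - 6)/(l + 4)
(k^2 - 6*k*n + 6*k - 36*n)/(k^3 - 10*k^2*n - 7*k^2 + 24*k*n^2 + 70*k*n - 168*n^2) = (k + 6)/(k^2 - 4*k*n - 7*k + 28*n)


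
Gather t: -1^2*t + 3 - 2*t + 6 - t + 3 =12 - 4*t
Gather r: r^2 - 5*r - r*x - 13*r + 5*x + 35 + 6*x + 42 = r^2 + r*(-x - 18) + 11*x + 77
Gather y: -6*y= -6*y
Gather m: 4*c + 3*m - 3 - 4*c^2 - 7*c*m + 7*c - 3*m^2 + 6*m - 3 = -4*c^2 + 11*c - 3*m^2 + m*(9 - 7*c) - 6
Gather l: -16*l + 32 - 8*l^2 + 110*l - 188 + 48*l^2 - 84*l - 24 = 40*l^2 + 10*l - 180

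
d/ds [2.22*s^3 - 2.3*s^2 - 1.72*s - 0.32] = 6.66*s^2 - 4.6*s - 1.72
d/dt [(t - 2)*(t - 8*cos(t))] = t + (t - 2)*(8*sin(t) + 1) - 8*cos(t)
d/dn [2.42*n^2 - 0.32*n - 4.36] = 4.84*n - 0.32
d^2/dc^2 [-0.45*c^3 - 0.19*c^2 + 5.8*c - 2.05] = -2.7*c - 0.38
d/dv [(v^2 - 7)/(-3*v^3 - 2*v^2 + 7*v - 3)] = (3*v^4 - 56*v^2 - 34*v + 49)/(9*v^6 + 12*v^5 - 38*v^4 - 10*v^3 + 61*v^2 - 42*v + 9)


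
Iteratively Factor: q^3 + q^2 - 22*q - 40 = (q + 2)*(q^2 - q - 20) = (q + 2)*(q + 4)*(q - 5)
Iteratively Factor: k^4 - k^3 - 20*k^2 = (k - 5)*(k^3 + 4*k^2) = k*(k - 5)*(k^2 + 4*k) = k*(k - 5)*(k + 4)*(k)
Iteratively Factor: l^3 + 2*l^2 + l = (l)*(l^2 + 2*l + 1) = l*(l + 1)*(l + 1)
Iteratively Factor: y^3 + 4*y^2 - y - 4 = (y + 4)*(y^2 - 1) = (y - 1)*(y + 4)*(y + 1)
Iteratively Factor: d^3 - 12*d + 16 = (d + 4)*(d^2 - 4*d + 4) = (d - 2)*(d + 4)*(d - 2)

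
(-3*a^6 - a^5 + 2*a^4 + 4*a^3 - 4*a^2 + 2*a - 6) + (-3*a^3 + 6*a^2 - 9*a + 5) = -3*a^6 - a^5 + 2*a^4 + a^3 + 2*a^2 - 7*a - 1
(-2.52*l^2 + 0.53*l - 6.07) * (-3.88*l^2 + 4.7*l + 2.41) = 9.7776*l^4 - 13.9004*l^3 + 19.9694*l^2 - 27.2517*l - 14.6287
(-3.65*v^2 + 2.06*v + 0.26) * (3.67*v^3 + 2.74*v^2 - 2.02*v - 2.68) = -13.3955*v^5 - 2.4408*v^4 + 13.9716*v^3 + 6.3332*v^2 - 6.046*v - 0.6968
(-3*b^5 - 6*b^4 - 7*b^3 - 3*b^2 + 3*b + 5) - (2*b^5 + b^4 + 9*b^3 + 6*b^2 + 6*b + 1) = -5*b^5 - 7*b^4 - 16*b^3 - 9*b^2 - 3*b + 4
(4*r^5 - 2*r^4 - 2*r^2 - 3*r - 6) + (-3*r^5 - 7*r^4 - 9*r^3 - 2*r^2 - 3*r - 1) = r^5 - 9*r^4 - 9*r^3 - 4*r^2 - 6*r - 7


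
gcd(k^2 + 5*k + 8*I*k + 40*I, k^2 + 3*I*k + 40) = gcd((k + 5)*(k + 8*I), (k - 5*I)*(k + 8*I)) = k + 8*I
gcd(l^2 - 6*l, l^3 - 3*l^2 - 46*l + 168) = l - 6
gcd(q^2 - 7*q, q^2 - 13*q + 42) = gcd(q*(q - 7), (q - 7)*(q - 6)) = q - 7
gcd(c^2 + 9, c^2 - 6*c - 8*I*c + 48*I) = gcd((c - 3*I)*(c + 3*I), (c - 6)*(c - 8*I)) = 1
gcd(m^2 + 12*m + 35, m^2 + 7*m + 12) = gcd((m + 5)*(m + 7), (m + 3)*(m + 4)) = 1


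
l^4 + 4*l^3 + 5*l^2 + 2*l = l*(l + 1)^2*(l + 2)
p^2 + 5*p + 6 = (p + 2)*(p + 3)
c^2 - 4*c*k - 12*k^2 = (c - 6*k)*(c + 2*k)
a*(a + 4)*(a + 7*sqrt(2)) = a^3 + 4*a^2 + 7*sqrt(2)*a^2 + 28*sqrt(2)*a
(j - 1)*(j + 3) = j^2 + 2*j - 3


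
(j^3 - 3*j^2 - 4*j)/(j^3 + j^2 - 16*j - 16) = j/(j + 4)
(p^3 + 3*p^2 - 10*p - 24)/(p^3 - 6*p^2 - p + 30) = (p + 4)/(p - 5)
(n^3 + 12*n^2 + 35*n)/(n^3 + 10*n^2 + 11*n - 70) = n/(n - 2)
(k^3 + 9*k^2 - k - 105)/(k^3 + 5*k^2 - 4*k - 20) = (k^2 + 4*k - 21)/(k^2 - 4)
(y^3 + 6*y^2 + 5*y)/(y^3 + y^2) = (y + 5)/y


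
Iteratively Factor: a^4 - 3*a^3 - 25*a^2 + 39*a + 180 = (a - 4)*(a^3 + a^2 - 21*a - 45) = (a - 4)*(a + 3)*(a^2 - 2*a - 15) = (a - 5)*(a - 4)*(a + 3)*(a + 3)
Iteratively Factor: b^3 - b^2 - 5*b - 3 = (b + 1)*(b^2 - 2*b - 3) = (b - 3)*(b + 1)*(b + 1)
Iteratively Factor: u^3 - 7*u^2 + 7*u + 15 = (u - 3)*(u^2 - 4*u - 5) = (u - 5)*(u - 3)*(u + 1)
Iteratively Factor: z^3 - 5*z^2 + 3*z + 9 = (z - 3)*(z^2 - 2*z - 3) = (z - 3)^2*(z + 1)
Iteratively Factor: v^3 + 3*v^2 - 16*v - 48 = (v - 4)*(v^2 + 7*v + 12) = (v - 4)*(v + 3)*(v + 4)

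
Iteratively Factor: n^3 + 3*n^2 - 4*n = (n)*(n^2 + 3*n - 4) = n*(n - 1)*(n + 4)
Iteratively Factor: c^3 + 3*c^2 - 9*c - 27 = (c + 3)*(c^2 - 9) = (c + 3)^2*(c - 3)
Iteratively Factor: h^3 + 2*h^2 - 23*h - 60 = (h + 3)*(h^2 - h - 20) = (h - 5)*(h + 3)*(h + 4)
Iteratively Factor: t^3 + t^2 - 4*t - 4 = (t + 1)*(t^2 - 4) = (t - 2)*(t + 1)*(t + 2)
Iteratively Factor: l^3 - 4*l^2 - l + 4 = (l - 4)*(l^2 - 1) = (l - 4)*(l + 1)*(l - 1)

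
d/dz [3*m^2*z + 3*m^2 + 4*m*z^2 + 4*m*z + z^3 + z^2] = 3*m^2 + 8*m*z + 4*m + 3*z^2 + 2*z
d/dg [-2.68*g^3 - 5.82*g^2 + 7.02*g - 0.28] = -8.04*g^2 - 11.64*g + 7.02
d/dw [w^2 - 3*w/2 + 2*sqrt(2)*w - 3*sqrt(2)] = 2*w - 3/2 + 2*sqrt(2)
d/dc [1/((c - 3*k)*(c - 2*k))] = ((-c + 2*k)*(c - 3*k)^2 + (-c + 3*k)*(c - 2*k)^2)/((c - 3*k)^3*(c - 2*k)^3)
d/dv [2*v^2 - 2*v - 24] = 4*v - 2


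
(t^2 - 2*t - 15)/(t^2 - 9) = (t - 5)/(t - 3)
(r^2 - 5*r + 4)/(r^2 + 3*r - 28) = (r - 1)/(r + 7)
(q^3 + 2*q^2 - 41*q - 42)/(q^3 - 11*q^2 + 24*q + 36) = (q + 7)/(q - 6)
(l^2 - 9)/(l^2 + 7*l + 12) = (l - 3)/(l + 4)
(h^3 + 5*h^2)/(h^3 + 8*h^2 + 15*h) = h/(h + 3)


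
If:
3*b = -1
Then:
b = -1/3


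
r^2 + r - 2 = (r - 1)*(r + 2)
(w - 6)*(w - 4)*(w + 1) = w^3 - 9*w^2 + 14*w + 24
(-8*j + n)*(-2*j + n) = 16*j^2 - 10*j*n + n^2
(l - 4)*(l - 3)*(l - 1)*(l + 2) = l^4 - 6*l^3 + 3*l^2 + 26*l - 24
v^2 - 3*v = v*(v - 3)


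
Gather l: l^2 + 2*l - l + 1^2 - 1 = l^2 + l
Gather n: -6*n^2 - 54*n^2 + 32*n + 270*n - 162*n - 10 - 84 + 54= -60*n^2 + 140*n - 40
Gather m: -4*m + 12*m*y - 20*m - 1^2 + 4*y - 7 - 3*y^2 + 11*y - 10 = m*(12*y - 24) - 3*y^2 + 15*y - 18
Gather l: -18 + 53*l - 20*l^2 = -20*l^2 + 53*l - 18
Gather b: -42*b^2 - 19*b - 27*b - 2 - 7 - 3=-42*b^2 - 46*b - 12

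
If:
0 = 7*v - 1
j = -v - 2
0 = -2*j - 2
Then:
No Solution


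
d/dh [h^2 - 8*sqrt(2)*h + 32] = 2*h - 8*sqrt(2)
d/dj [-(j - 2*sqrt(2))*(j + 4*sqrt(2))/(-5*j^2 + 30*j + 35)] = 2*(-3*j^2 - sqrt(2)*j^2 + 9*j - 48 - 7*sqrt(2))/(5*(j^4 - 12*j^3 + 22*j^2 + 84*j + 49))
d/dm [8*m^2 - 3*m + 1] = 16*m - 3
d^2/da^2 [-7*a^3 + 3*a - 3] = -42*a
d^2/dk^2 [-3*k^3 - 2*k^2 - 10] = -18*k - 4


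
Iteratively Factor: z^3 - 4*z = (z + 2)*(z^2 - 2*z) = z*(z + 2)*(z - 2)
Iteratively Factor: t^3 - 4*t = (t + 2)*(t^2 - 2*t) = t*(t + 2)*(t - 2)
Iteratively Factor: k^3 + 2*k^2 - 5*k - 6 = (k + 3)*(k^2 - k - 2) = (k - 2)*(k + 3)*(k + 1)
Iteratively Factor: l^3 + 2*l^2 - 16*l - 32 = (l + 4)*(l^2 - 2*l - 8) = (l - 4)*(l + 4)*(l + 2)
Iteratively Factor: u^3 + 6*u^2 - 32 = (u + 4)*(u^2 + 2*u - 8) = (u - 2)*(u + 4)*(u + 4)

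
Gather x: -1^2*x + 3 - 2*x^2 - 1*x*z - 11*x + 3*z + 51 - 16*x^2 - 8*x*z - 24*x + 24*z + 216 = -18*x^2 + x*(-9*z - 36) + 27*z + 270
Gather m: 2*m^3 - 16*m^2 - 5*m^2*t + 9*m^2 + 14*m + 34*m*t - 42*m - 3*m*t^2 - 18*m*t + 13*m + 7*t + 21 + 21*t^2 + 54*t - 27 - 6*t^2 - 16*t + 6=2*m^3 + m^2*(-5*t - 7) + m*(-3*t^2 + 16*t - 15) + 15*t^2 + 45*t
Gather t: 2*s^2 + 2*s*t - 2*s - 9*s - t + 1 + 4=2*s^2 - 11*s + t*(2*s - 1) + 5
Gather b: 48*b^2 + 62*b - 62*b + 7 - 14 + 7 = 48*b^2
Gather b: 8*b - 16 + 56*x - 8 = 8*b + 56*x - 24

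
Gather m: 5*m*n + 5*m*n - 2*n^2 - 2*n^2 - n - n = 10*m*n - 4*n^2 - 2*n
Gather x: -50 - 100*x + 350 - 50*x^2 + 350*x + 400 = -50*x^2 + 250*x + 700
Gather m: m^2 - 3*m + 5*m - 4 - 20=m^2 + 2*m - 24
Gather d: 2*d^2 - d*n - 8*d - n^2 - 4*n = 2*d^2 + d*(-n - 8) - n^2 - 4*n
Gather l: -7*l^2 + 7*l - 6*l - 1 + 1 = -7*l^2 + l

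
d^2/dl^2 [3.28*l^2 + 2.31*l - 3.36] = 6.56000000000000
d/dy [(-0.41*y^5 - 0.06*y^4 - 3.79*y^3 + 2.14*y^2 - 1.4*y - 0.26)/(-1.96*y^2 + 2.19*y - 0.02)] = (2.4108*y^6 - 3.3564*y^5 + 7.0752*y^4 - 16.5954*y^3 + 2.17*y^2 - 1.1048*y + 0.5974)/(3.8416*y^4 - 8.5848*y^3 + 4.8745*y^2 - 0.0876*y + 0.0004)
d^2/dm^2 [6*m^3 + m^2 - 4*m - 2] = 36*m + 2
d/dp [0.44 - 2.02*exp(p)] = -2.02*exp(p)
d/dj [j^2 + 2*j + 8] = 2*j + 2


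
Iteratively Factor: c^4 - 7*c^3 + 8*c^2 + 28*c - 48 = (c - 4)*(c^3 - 3*c^2 - 4*c + 12) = (c - 4)*(c - 2)*(c^2 - c - 6) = (c - 4)*(c - 3)*(c - 2)*(c + 2)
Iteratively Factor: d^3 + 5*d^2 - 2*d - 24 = (d + 4)*(d^2 + d - 6) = (d + 3)*(d + 4)*(d - 2)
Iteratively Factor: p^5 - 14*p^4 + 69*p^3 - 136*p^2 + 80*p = (p - 4)*(p^4 - 10*p^3 + 29*p^2 - 20*p) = (p - 5)*(p - 4)*(p^3 - 5*p^2 + 4*p) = p*(p - 5)*(p - 4)*(p^2 - 5*p + 4) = p*(p - 5)*(p - 4)^2*(p - 1)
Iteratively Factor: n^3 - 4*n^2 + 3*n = (n)*(n^2 - 4*n + 3) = n*(n - 1)*(n - 3)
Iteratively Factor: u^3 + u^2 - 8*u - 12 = (u + 2)*(u^2 - u - 6) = (u + 2)^2*(u - 3)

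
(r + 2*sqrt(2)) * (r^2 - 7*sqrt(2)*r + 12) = r^3 - 5*sqrt(2)*r^2 - 16*r + 24*sqrt(2)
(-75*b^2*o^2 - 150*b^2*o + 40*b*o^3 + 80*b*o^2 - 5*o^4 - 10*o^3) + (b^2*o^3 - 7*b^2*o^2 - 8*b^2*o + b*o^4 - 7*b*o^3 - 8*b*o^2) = b^2*o^3 - 82*b^2*o^2 - 158*b^2*o + b*o^4 + 33*b*o^3 + 72*b*o^2 - 5*o^4 - 10*o^3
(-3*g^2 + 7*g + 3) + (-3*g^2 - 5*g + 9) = -6*g^2 + 2*g + 12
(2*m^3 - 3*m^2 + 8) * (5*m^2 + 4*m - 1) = 10*m^5 - 7*m^4 - 14*m^3 + 43*m^2 + 32*m - 8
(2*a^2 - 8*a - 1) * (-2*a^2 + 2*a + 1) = -4*a^4 + 20*a^3 - 12*a^2 - 10*a - 1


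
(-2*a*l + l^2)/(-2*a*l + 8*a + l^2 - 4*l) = l/(l - 4)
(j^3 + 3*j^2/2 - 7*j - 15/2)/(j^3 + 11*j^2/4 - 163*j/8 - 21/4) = 4*(2*j^3 + 3*j^2 - 14*j - 15)/(8*j^3 + 22*j^2 - 163*j - 42)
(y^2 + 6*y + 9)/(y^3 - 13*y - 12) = (y + 3)/(y^2 - 3*y - 4)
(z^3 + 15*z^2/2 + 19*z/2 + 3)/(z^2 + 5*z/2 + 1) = (z^2 + 7*z + 6)/(z + 2)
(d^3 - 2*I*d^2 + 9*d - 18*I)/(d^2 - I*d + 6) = (d^2 + I*d + 6)/(d + 2*I)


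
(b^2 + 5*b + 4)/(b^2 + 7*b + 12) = (b + 1)/(b + 3)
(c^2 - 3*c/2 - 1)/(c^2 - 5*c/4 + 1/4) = 2*(2*c^2 - 3*c - 2)/(4*c^2 - 5*c + 1)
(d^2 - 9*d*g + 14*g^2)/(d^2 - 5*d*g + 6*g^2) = (d - 7*g)/(d - 3*g)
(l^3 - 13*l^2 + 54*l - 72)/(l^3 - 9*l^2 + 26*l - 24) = (l - 6)/(l - 2)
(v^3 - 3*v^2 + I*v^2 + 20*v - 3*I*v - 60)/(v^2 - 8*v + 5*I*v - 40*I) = (v^2 - v*(3 + 4*I) + 12*I)/(v - 8)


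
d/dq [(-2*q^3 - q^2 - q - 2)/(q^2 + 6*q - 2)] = (-2*q^4 - 24*q^3 + 7*q^2 + 8*q + 14)/(q^4 + 12*q^3 + 32*q^2 - 24*q + 4)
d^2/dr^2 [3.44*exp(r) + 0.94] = 3.44*exp(r)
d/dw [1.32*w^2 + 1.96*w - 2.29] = 2.64*w + 1.96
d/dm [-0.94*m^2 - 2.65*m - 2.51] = -1.88*m - 2.65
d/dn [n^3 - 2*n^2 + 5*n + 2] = 3*n^2 - 4*n + 5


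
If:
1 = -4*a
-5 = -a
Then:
No Solution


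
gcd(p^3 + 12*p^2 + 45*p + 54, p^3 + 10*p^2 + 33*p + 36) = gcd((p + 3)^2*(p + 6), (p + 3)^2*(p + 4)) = p^2 + 6*p + 9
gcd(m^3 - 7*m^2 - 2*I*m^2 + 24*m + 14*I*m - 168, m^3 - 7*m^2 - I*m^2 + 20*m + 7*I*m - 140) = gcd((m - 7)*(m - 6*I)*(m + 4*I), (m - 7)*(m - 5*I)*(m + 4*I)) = m^2 + m*(-7 + 4*I) - 28*I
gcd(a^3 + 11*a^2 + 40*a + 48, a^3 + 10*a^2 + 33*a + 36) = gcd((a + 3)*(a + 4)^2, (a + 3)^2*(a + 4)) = a^2 + 7*a + 12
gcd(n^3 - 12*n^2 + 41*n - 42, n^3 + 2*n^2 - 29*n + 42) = n^2 - 5*n + 6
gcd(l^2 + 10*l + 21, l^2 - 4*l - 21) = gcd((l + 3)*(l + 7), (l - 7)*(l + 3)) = l + 3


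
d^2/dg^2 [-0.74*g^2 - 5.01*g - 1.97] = -1.48000000000000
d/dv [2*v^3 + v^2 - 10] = 2*v*(3*v + 1)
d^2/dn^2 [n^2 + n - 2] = 2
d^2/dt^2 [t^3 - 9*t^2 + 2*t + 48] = 6*t - 18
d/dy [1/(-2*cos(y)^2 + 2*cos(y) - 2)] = (1 - 2*cos(y))*sin(y)/(2*(sin(y)^2 + cos(y) - 2)^2)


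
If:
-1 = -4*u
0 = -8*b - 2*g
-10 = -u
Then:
No Solution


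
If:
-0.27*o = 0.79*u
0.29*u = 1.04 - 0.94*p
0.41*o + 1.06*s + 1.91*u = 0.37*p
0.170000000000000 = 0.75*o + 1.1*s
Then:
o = -0.24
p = 1.08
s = 0.32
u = 0.08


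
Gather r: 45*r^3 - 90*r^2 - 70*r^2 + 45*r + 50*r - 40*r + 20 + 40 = 45*r^3 - 160*r^2 + 55*r + 60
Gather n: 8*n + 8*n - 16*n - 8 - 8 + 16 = 0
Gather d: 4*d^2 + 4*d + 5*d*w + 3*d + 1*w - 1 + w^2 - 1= 4*d^2 + d*(5*w + 7) + w^2 + w - 2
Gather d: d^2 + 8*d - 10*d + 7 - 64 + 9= d^2 - 2*d - 48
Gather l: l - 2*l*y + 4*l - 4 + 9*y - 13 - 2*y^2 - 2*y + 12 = l*(5 - 2*y) - 2*y^2 + 7*y - 5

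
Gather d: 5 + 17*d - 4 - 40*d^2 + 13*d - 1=-40*d^2 + 30*d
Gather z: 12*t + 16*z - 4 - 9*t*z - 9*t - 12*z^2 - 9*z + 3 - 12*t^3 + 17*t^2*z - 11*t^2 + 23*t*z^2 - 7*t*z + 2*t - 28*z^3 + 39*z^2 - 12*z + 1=-12*t^3 - 11*t^2 + 5*t - 28*z^3 + z^2*(23*t + 27) + z*(17*t^2 - 16*t - 5)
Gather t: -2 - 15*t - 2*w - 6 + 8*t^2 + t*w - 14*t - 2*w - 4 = 8*t^2 + t*(w - 29) - 4*w - 12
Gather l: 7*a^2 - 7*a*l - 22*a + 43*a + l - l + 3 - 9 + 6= 7*a^2 - 7*a*l + 21*a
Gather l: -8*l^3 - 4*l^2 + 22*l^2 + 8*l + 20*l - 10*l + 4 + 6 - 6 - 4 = -8*l^3 + 18*l^2 + 18*l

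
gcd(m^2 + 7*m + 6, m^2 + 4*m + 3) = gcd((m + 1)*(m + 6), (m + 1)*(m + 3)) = m + 1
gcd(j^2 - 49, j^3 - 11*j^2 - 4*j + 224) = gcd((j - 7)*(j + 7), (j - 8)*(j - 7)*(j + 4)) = j - 7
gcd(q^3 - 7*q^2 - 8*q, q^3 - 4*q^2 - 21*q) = q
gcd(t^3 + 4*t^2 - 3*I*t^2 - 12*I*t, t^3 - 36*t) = t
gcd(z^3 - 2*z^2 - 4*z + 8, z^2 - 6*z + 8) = z - 2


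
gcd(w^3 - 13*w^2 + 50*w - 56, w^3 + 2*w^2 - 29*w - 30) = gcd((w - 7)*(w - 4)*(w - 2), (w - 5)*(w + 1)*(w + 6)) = 1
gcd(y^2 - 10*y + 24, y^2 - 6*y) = y - 6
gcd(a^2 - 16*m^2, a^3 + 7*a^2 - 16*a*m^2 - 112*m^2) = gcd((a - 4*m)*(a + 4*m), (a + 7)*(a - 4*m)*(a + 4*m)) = a^2 - 16*m^2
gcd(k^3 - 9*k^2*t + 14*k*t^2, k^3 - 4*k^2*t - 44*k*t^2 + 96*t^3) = -k + 2*t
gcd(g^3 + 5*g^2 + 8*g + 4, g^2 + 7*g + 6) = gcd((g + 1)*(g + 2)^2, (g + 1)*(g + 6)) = g + 1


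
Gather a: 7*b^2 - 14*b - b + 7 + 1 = 7*b^2 - 15*b + 8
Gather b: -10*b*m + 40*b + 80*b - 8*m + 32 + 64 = b*(120 - 10*m) - 8*m + 96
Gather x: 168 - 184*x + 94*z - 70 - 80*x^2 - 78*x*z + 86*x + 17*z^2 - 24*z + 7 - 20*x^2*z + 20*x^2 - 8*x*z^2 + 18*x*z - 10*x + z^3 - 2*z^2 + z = x^2*(-20*z - 60) + x*(-8*z^2 - 60*z - 108) + z^3 + 15*z^2 + 71*z + 105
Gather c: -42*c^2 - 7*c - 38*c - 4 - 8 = -42*c^2 - 45*c - 12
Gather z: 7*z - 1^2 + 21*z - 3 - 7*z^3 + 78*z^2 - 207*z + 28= -7*z^3 + 78*z^2 - 179*z + 24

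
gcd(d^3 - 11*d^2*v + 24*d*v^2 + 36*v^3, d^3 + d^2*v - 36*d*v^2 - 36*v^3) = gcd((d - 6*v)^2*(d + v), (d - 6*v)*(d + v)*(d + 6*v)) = -d^2 + 5*d*v + 6*v^2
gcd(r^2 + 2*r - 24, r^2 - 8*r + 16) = r - 4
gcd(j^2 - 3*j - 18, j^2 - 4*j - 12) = j - 6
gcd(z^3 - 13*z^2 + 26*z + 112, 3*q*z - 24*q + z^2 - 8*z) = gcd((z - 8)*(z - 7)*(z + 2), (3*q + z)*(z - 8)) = z - 8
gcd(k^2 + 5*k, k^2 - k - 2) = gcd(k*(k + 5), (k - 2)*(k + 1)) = 1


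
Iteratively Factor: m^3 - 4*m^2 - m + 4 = (m - 4)*(m^2 - 1) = (m - 4)*(m - 1)*(m + 1)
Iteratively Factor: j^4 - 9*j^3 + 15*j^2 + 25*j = (j + 1)*(j^3 - 10*j^2 + 25*j) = (j - 5)*(j + 1)*(j^2 - 5*j) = j*(j - 5)*(j + 1)*(j - 5)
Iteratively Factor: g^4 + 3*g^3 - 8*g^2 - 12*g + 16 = (g - 1)*(g^3 + 4*g^2 - 4*g - 16) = (g - 1)*(g + 4)*(g^2 - 4) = (g - 1)*(g + 2)*(g + 4)*(g - 2)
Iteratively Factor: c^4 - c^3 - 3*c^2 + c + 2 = (c - 1)*(c^3 - 3*c - 2) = (c - 2)*(c - 1)*(c^2 + 2*c + 1) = (c - 2)*(c - 1)*(c + 1)*(c + 1)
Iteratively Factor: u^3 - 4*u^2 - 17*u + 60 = (u - 5)*(u^2 + u - 12) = (u - 5)*(u - 3)*(u + 4)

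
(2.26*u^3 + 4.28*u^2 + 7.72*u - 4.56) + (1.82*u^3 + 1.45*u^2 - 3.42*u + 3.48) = 4.08*u^3 + 5.73*u^2 + 4.3*u - 1.08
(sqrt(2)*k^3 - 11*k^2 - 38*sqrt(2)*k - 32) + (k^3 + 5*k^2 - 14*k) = k^3 + sqrt(2)*k^3 - 6*k^2 - 38*sqrt(2)*k - 14*k - 32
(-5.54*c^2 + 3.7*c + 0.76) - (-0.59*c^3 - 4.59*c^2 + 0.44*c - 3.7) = 0.59*c^3 - 0.95*c^2 + 3.26*c + 4.46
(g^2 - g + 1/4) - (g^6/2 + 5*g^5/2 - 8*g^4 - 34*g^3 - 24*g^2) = -g^6/2 - 5*g^5/2 + 8*g^4 + 34*g^3 + 25*g^2 - g + 1/4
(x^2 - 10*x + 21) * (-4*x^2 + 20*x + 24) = -4*x^4 + 60*x^3 - 260*x^2 + 180*x + 504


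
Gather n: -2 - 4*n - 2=-4*n - 4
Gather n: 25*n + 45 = 25*n + 45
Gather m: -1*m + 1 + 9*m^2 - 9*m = 9*m^2 - 10*m + 1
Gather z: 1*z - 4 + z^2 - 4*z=z^2 - 3*z - 4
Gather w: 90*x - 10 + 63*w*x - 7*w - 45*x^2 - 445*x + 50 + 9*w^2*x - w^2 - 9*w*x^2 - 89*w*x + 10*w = w^2*(9*x - 1) + w*(-9*x^2 - 26*x + 3) - 45*x^2 - 355*x + 40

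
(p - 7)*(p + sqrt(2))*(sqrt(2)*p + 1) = sqrt(2)*p^3 - 7*sqrt(2)*p^2 + 3*p^2 - 21*p + sqrt(2)*p - 7*sqrt(2)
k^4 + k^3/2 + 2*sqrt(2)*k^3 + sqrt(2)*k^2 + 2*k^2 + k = k*(k + 1/2)*(k + sqrt(2))^2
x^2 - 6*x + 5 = (x - 5)*(x - 1)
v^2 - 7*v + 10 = (v - 5)*(v - 2)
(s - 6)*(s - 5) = s^2 - 11*s + 30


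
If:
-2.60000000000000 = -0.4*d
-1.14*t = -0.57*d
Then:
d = 6.50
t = 3.25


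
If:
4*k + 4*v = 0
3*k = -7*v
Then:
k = 0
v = 0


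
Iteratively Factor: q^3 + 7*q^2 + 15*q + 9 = (q + 1)*(q^2 + 6*q + 9) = (q + 1)*(q + 3)*(q + 3)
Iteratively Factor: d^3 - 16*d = (d)*(d^2 - 16) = d*(d + 4)*(d - 4)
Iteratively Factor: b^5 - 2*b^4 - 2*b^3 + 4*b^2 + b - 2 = (b - 1)*(b^4 - b^3 - 3*b^2 + b + 2) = (b - 1)*(b + 1)*(b^3 - 2*b^2 - b + 2) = (b - 1)^2*(b + 1)*(b^2 - b - 2) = (b - 1)^2*(b + 1)^2*(b - 2)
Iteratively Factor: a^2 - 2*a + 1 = (a - 1)*(a - 1)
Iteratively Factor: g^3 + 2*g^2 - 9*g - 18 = (g + 3)*(g^2 - g - 6) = (g - 3)*(g + 3)*(g + 2)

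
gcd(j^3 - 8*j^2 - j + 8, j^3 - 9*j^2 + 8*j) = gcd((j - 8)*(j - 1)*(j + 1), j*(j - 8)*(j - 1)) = j^2 - 9*j + 8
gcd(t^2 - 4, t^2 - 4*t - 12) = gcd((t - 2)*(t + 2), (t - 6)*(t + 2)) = t + 2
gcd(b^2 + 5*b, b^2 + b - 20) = b + 5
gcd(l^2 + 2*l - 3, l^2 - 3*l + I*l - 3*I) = 1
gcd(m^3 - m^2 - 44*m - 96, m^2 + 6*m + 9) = m + 3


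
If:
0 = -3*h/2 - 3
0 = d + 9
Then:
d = -9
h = -2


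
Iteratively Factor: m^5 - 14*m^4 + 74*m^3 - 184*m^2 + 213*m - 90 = (m - 2)*(m^4 - 12*m^3 + 50*m^2 - 84*m + 45) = (m - 5)*(m - 2)*(m^3 - 7*m^2 + 15*m - 9) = (m - 5)*(m - 3)*(m - 2)*(m^2 - 4*m + 3) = (m - 5)*(m - 3)^2*(m - 2)*(m - 1)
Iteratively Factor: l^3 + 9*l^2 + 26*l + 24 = (l + 3)*(l^2 + 6*l + 8) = (l + 3)*(l + 4)*(l + 2)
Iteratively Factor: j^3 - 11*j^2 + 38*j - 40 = (j - 4)*(j^2 - 7*j + 10) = (j - 5)*(j - 4)*(j - 2)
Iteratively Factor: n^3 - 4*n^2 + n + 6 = (n + 1)*(n^2 - 5*n + 6) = (n - 3)*(n + 1)*(n - 2)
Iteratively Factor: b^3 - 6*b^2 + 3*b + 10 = (b - 2)*(b^2 - 4*b - 5) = (b - 5)*(b - 2)*(b + 1)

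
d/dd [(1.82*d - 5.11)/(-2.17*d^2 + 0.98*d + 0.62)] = (3.9494*d^2 - 22.1774*d + 6.1362)/(4.7089*d^4 - 4.2532*d^3 - 1.7304*d^2 + 1.2152*d + 0.3844)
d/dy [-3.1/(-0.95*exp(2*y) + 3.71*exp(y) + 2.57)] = (11.501 - 5.89*exp(y))*exp(y)/(-0.95*exp(2*y) + 3.71*exp(y) + 2.57)^2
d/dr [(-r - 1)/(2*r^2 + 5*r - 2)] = (-2*r^2 - 5*r + (r + 1)*(4*r + 5) + 2)/(2*r^2 + 5*r - 2)^2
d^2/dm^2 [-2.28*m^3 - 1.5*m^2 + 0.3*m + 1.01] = -13.68*m - 3.0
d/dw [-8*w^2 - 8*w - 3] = -16*w - 8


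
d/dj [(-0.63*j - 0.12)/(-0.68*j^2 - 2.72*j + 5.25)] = (0.4284*j^2 + 1.7136*j - (0.63*j + 0.12)*(1.36*j + 2.72) - 3.3075)/(0.68*j^2 + 2.72*j - 5.25)^2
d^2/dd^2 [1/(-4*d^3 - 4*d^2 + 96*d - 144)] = ((3*d + 1)*(d^3 + d^2 - 24*d + 36) - (3*d^2 + 2*d - 24)^2)/(2*(d^3 + d^2 - 24*d + 36)^3)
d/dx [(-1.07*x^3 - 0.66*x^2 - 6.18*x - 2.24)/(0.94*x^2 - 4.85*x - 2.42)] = (-1.0058*x^4 + 10.379*x^3 + 16.7784*x^2 + 7.4056*x + 4.0916)/(0.8836*x^4 - 9.118*x^3 + 18.9729*x^2 + 23.474*x + 5.8564)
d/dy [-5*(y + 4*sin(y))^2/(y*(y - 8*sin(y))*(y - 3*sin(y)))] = 5*(-19*y^4*cos(y) + y^4 + 16*y^3*sin(y) + 8*y^3*sin(2*y) + 368*y^2*sin(y)^2*cos(y) - 64*y^2*sin(y)^2 - 352*y*sin(y)^3 + 384*sin(y)^4)/(y^2*(y - 8*sin(y))^2*(y - 3*sin(y))^2)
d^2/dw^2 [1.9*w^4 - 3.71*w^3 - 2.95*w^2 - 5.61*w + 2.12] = 22.8*w^2 - 22.26*w - 5.9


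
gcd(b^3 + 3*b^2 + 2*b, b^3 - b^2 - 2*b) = b^2 + b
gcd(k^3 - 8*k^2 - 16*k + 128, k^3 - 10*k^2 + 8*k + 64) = k^2 - 12*k + 32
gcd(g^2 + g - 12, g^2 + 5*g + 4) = g + 4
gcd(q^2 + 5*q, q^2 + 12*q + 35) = q + 5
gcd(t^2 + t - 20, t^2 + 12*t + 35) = t + 5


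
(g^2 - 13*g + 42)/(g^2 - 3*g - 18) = (g - 7)/(g + 3)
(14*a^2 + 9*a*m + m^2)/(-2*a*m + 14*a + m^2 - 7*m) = (-14*a^2 - 9*a*m - m^2)/(2*a*m - 14*a - m^2 + 7*m)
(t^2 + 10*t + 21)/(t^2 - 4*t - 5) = (t^2 + 10*t + 21)/(t^2 - 4*t - 5)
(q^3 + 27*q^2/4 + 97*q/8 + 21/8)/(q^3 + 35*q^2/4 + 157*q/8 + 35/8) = (q + 3)/(q + 5)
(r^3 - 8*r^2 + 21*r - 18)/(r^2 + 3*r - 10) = (r^2 - 6*r + 9)/(r + 5)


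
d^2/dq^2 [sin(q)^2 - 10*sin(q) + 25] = 10*sin(q) + 2*cos(2*q)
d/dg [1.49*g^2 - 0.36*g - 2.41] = 2.98*g - 0.36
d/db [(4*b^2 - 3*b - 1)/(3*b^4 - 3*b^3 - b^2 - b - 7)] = (-24*b^5 + 39*b^4 - 6*b^3 - 16*b^2 - 58*b + 20)/(9*b^8 - 18*b^7 + 3*b^6 - 35*b^4 + 44*b^3 + 15*b^2 + 14*b + 49)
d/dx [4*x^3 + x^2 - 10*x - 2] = 12*x^2 + 2*x - 10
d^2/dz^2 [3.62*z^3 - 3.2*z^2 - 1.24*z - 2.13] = 21.72*z - 6.4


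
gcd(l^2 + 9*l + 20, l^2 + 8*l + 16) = l + 4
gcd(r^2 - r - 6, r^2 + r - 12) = r - 3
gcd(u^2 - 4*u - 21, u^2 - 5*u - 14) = u - 7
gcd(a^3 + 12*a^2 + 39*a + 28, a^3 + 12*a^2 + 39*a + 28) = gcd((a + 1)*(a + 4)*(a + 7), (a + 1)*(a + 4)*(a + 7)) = a^3 + 12*a^2 + 39*a + 28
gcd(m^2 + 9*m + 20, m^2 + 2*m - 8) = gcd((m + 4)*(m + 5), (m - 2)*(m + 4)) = m + 4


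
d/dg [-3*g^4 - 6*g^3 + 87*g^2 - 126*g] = -12*g^3 - 18*g^2 + 174*g - 126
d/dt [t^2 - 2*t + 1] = 2*t - 2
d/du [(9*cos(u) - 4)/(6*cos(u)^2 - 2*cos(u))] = (27*sin(u) + 4*sin(u)/cos(u)^2 - 24*tan(u))/(2*(3*cos(u) - 1)^2)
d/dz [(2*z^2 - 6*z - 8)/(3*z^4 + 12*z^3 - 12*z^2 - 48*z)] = 2*(-2*z^5 + 5*z^4 + 40*z^3 + 20*z^2 - 32*z - 64)/(3*z^2*(z^6 + 8*z^5 + 8*z^4 - 64*z^3 - 112*z^2 + 128*z + 256))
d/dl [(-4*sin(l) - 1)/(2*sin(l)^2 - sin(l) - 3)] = (8*sin(l)^2 + 4*sin(l) + 11)*cos(l)/(sin(l) + cos(2*l) + 2)^2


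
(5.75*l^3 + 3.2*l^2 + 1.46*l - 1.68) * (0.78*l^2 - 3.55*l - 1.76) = 4.485*l^5 - 17.9165*l^4 - 20.3412*l^3 - 12.1254*l^2 + 3.3944*l + 2.9568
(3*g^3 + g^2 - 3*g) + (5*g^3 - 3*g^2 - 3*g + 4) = 8*g^3 - 2*g^2 - 6*g + 4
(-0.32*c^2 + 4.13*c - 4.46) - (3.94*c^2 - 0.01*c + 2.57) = -4.26*c^2 + 4.14*c - 7.03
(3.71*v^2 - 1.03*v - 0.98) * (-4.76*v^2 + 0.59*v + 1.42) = -17.6596*v^4 + 7.0917*v^3 + 9.3253*v^2 - 2.0408*v - 1.3916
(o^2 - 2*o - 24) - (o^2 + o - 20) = -3*o - 4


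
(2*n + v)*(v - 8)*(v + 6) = 2*n*v^2 - 4*n*v - 96*n + v^3 - 2*v^2 - 48*v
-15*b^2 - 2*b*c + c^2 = (-5*b + c)*(3*b + c)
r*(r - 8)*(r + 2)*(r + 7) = r^4 + r^3 - 58*r^2 - 112*r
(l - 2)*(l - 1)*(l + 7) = l^3 + 4*l^2 - 19*l + 14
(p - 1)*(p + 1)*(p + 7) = p^3 + 7*p^2 - p - 7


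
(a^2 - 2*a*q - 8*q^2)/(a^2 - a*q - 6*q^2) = (-a + 4*q)/(-a + 3*q)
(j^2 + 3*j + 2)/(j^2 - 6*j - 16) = (j + 1)/(j - 8)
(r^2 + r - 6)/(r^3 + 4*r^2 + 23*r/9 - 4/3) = 9*(r - 2)/(9*r^2 + 9*r - 4)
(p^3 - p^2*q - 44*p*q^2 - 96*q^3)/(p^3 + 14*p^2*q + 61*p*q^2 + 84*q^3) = (p - 8*q)/(p + 7*q)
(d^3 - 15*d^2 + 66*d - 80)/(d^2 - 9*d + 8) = (d^2 - 7*d + 10)/(d - 1)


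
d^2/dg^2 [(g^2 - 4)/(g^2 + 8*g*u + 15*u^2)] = 2*(4*(g + 4*u)^2*(g^2 - 4) + (-g^2 - 4*g*(g + 4*u) + 4)*(g^2 + 8*g*u + 15*u^2) + (g^2 + 8*g*u + 15*u^2)^2)/(g^2 + 8*g*u + 15*u^2)^3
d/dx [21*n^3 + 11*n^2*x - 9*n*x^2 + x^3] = 11*n^2 - 18*n*x + 3*x^2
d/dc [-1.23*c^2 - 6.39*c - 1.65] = -2.46*c - 6.39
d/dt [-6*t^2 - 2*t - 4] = -12*t - 2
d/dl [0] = 0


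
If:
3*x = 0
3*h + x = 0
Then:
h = 0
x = 0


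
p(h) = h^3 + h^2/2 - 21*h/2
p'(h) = 3*h^2 + h - 21/2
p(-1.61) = 14.03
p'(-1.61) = -4.33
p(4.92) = 79.54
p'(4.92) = 67.04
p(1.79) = -11.46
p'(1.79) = 0.90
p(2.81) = -3.37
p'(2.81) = 16.00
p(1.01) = -9.06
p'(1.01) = -6.43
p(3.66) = 17.30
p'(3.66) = 33.35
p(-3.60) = -2.38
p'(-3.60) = 24.78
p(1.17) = -10.00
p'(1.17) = -5.22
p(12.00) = 1674.00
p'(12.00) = 433.50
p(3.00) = 0.00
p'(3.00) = 19.50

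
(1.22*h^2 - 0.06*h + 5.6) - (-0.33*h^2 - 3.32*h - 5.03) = 1.55*h^2 + 3.26*h + 10.63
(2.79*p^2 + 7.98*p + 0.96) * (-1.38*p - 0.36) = -3.8502*p^3 - 12.0168*p^2 - 4.1976*p - 0.3456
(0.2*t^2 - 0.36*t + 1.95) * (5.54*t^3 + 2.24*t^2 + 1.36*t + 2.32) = 1.108*t^5 - 1.5464*t^4 + 10.2686*t^3 + 4.3424*t^2 + 1.8168*t + 4.524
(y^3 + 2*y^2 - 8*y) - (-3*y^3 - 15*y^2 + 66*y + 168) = 4*y^3 + 17*y^2 - 74*y - 168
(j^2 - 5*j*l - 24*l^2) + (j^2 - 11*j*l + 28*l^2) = 2*j^2 - 16*j*l + 4*l^2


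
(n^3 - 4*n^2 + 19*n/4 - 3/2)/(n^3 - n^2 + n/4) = (2*n^2 - 7*n + 6)/(n*(2*n - 1))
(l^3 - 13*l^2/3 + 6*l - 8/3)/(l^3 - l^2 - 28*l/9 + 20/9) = 3*(3*l^2 - 7*l + 4)/(9*l^2 + 9*l - 10)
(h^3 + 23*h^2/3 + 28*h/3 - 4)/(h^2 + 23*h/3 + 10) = (3*h^2 + 5*h - 2)/(3*h + 5)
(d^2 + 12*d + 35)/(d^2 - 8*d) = (d^2 + 12*d + 35)/(d*(d - 8))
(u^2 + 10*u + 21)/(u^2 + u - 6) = (u + 7)/(u - 2)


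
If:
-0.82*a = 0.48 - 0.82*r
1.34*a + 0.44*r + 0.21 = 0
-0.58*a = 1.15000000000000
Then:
No Solution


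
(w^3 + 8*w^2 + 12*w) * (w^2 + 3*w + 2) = w^5 + 11*w^4 + 38*w^3 + 52*w^2 + 24*w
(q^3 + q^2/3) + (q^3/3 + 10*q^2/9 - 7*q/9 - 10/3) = 4*q^3/3 + 13*q^2/9 - 7*q/9 - 10/3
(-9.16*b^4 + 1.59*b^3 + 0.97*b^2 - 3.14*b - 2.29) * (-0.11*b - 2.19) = 1.0076*b^5 + 19.8855*b^4 - 3.5888*b^3 - 1.7789*b^2 + 7.1285*b + 5.0151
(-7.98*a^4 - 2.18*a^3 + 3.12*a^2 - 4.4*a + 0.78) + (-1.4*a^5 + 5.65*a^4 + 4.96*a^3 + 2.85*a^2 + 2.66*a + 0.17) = -1.4*a^5 - 2.33*a^4 + 2.78*a^3 + 5.97*a^2 - 1.74*a + 0.95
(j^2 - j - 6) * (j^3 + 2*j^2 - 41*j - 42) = j^5 + j^4 - 49*j^3 - 13*j^2 + 288*j + 252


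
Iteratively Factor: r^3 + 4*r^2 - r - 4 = (r + 4)*(r^2 - 1) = (r - 1)*(r + 4)*(r + 1)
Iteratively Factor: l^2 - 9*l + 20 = (l - 4)*(l - 5)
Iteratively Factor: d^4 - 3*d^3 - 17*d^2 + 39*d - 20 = (d - 1)*(d^3 - 2*d^2 - 19*d + 20) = (d - 5)*(d - 1)*(d^2 + 3*d - 4) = (d - 5)*(d - 1)^2*(d + 4)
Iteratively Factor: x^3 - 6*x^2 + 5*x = (x)*(x^2 - 6*x + 5) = x*(x - 5)*(x - 1)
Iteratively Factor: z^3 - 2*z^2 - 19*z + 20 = (z - 1)*(z^2 - z - 20) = (z - 1)*(z + 4)*(z - 5)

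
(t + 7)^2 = t^2 + 14*t + 49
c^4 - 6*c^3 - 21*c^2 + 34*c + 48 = (c - 8)*(c - 2)*(c + 1)*(c + 3)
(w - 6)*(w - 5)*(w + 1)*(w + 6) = w^4 - 4*w^3 - 41*w^2 + 144*w + 180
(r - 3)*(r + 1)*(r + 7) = r^3 + 5*r^2 - 17*r - 21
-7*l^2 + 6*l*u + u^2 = (-l + u)*(7*l + u)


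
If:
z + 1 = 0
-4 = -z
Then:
No Solution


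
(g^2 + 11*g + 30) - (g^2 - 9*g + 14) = 20*g + 16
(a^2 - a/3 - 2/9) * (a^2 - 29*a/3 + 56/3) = a^4 - 10*a^3 + 65*a^2/3 - 110*a/27 - 112/27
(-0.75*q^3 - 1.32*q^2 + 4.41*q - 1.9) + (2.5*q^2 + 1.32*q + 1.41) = -0.75*q^3 + 1.18*q^2 + 5.73*q - 0.49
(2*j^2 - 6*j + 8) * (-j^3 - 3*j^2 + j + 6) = -2*j^5 + 12*j^3 - 18*j^2 - 28*j + 48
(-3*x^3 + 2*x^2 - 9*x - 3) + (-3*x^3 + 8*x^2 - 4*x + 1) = -6*x^3 + 10*x^2 - 13*x - 2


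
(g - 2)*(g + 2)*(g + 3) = g^3 + 3*g^2 - 4*g - 12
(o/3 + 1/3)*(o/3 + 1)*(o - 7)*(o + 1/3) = o^4/9 - 8*o^3/27 - 26*o^2/9 - 88*o/27 - 7/9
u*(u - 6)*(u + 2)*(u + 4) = u^4 - 28*u^2 - 48*u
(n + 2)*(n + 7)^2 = n^3 + 16*n^2 + 77*n + 98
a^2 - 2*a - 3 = (a - 3)*(a + 1)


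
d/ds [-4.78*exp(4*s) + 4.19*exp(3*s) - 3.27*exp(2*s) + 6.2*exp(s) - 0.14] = (-19.12*exp(3*s) + 12.57*exp(2*s) - 6.54*exp(s) + 6.2)*exp(s)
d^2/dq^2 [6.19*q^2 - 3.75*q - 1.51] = 12.3800000000000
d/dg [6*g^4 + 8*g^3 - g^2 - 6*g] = 24*g^3 + 24*g^2 - 2*g - 6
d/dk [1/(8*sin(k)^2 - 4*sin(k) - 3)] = 4*(1 - 4*sin(k))*cos(k)/(-8*sin(k)^2 + 4*sin(k) + 3)^2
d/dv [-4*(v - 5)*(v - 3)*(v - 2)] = -12*v^2 + 80*v - 124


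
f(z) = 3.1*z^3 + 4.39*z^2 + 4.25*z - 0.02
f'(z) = 9.3*z^2 + 8.78*z + 4.25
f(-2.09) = -18.03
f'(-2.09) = 26.52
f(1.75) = 37.48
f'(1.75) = 48.10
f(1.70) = 35.12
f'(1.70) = 46.05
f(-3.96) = -140.52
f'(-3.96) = 115.32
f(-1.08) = -3.39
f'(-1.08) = 5.62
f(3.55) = 209.08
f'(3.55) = 152.62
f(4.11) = 306.83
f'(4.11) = 197.43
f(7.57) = 1628.50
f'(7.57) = 603.65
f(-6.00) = -537.08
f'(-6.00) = 286.37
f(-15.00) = -9538.52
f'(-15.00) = 1965.05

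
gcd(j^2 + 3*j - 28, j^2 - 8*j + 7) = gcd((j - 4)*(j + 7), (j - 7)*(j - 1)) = 1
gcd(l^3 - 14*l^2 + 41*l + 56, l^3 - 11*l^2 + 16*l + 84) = l - 7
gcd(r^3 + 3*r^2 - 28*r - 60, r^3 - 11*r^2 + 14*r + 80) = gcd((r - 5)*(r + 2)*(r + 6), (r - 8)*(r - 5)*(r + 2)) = r^2 - 3*r - 10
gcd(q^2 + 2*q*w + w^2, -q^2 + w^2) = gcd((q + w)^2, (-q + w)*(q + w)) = q + w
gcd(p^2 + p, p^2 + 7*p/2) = p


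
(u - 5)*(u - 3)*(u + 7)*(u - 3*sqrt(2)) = u^4 - 3*sqrt(2)*u^3 - u^3 - 41*u^2 + 3*sqrt(2)*u^2 + 105*u + 123*sqrt(2)*u - 315*sqrt(2)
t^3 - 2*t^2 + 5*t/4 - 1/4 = (t - 1)*(t - 1/2)^2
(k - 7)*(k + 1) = k^2 - 6*k - 7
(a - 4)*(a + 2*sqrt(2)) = a^2 - 4*a + 2*sqrt(2)*a - 8*sqrt(2)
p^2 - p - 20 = (p - 5)*(p + 4)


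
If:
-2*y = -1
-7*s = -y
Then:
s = 1/14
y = 1/2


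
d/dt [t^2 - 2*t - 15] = 2*t - 2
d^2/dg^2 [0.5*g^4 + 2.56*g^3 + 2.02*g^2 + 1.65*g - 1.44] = 6.0*g^2 + 15.36*g + 4.04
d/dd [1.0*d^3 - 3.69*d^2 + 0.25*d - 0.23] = 3.0*d^2 - 7.38*d + 0.25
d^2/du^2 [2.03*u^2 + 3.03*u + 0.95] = 4.06000000000000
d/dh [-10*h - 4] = -10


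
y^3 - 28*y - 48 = (y - 6)*(y + 2)*(y + 4)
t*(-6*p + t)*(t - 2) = -6*p*t^2 + 12*p*t + t^3 - 2*t^2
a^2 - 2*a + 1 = (a - 1)^2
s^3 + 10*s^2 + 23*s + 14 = (s + 1)*(s + 2)*(s + 7)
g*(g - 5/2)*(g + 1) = g^3 - 3*g^2/2 - 5*g/2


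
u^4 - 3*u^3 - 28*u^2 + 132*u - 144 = (u - 4)*(u - 3)*(u - 2)*(u + 6)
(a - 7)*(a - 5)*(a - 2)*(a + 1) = a^4 - 13*a^3 + 45*a^2 - 11*a - 70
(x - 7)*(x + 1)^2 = x^3 - 5*x^2 - 13*x - 7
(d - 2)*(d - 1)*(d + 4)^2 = d^4 + 5*d^3 - 6*d^2 - 32*d + 32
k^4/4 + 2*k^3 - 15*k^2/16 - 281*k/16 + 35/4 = (k/4 + 1)*(k - 5/2)*(k - 1/2)*(k + 7)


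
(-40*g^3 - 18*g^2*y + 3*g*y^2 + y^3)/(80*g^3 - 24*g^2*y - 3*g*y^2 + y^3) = (2*g + y)/(-4*g + y)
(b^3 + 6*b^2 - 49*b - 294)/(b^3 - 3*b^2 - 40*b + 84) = (b + 7)/(b - 2)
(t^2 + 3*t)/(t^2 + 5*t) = (t + 3)/(t + 5)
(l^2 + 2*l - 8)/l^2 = 1 + 2/l - 8/l^2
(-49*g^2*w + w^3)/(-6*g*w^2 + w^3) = (49*g^2 - w^2)/(w*(6*g - w))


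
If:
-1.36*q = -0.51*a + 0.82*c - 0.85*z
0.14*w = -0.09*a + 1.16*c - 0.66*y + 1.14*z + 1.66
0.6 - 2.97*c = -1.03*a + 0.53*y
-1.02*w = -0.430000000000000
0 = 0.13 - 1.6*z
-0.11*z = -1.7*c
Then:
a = 0.71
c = 0.01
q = 0.31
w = 0.42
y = 2.48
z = 0.08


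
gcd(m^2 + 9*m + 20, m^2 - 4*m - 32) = m + 4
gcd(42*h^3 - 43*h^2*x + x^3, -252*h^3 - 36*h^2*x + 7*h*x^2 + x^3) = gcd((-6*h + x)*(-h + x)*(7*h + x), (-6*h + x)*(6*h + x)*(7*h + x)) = -42*h^2 + h*x + x^2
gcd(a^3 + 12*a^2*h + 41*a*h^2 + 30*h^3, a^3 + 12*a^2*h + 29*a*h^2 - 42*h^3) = a + 6*h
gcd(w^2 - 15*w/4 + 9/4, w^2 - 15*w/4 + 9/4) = w^2 - 15*w/4 + 9/4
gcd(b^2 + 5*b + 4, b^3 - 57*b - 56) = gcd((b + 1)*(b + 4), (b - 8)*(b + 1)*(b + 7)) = b + 1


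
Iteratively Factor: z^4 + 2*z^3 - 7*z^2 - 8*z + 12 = (z + 3)*(z^3 - z^2 - 4*z + 4) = (z - 2)*(z + 3)*(z^2 + z - 2) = (z - 2)*(z - 1)*(z + 3)*(z + 2)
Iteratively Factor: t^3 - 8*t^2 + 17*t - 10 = (t - 5)*(t^2 - 3*t + 2) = (t - 5)*(t - 1)*(t - 2)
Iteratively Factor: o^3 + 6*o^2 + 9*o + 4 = (o + 4)*(o^2 + 2*o + 1) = (o + 1)*(o + 4)*(o + 1)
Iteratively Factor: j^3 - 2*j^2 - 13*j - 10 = (j - 5)*(j^2 + 3*j + 2) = (j - 5)*(j + 2)*(j + 1)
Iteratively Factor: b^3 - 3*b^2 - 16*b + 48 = (b - 4)*(b^2 + b - 12) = (b - 4)*(b - 3)*(b + 4)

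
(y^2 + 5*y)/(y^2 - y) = (y + 5)/(y - 1)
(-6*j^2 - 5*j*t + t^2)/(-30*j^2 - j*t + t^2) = (j + t)/(5*j + t)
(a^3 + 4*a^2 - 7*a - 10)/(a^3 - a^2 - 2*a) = (a + 5)/a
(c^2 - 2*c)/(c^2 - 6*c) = (c - 2)/(c - 6)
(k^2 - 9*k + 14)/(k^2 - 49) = (k - 2)/(k + 7)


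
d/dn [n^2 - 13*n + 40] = 2*n - 13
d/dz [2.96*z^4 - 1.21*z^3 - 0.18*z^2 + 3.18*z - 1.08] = 11.84*z^3 - 3.63*z^2 - 0.36*z + 3.18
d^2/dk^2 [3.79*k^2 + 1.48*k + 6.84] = 7.58000000000000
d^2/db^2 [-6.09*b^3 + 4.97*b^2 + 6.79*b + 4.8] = 9.94 - 36.54*b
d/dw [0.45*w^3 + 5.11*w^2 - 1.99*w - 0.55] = 1.35*w^2 + 10.22*w - 1.99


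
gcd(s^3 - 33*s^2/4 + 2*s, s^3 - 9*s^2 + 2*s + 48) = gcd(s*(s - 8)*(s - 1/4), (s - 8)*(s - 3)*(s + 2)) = s - 8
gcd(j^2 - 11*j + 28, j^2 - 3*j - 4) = j - 4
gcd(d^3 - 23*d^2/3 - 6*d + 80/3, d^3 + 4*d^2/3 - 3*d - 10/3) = d^2 + d/3 - 10/3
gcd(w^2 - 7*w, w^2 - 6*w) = w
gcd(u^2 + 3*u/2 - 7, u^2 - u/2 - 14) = u + 7/2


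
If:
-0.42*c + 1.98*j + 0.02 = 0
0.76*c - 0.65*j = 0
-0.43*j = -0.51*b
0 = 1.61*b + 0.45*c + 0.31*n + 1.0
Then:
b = -0.01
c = -0.01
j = -0.01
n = -3.16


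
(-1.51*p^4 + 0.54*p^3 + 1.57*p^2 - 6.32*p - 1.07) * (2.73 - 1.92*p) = 2.8992*p^5 - 5.1591*p^4 - 1.5402*p^3 + 16.4205*p^2 - 15.1992*p - 2.9211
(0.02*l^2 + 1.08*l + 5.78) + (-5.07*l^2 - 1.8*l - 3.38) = -5.05*l^2 - 0.72*l + 2.4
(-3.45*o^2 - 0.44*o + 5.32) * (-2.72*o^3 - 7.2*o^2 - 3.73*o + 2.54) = 9.384*o^5 + 26.0368*o^4 + 1.5661*o^3 - 45.4258*o^2 - 20.9612*o + 13.5128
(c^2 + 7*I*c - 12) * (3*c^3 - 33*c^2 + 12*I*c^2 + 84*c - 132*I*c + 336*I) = 3*c^5 - 33*c^4 + 33*I*c^4 - 36*c^3 - 363*I*c^3 + 1320*c^2 + 780*I*c^2 - 3360*c + 1584*I*c - 4032*I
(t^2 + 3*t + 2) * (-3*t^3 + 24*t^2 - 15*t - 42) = -3*t^5 + 15*t^4 + 51*t^3 - 39*t^2 - 156*t - 84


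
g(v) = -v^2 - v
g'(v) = -2*v - 1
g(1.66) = -4.42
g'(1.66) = -4.32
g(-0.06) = 0.06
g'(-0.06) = -0.88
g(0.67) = -1.12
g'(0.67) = -2.34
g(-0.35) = 0.23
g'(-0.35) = -0.30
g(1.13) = -2.41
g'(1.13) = -3.26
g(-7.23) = -45.04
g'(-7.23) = 13.46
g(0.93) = -1.79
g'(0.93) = -2.86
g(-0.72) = 0.20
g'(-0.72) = 0.44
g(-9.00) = -72.00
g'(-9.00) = 17.00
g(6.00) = -42.00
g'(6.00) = -13.00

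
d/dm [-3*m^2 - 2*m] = -6*m - 2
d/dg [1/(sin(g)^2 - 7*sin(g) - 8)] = (7 - 2*sin(g))*cos(g)/((sin(g) - 8)^2*(sin(g) + 1)^2)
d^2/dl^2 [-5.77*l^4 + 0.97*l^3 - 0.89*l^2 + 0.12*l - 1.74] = -69.24*l^2 + 5.82*l - 1.78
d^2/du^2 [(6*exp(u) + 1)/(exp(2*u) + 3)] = (6*exp(4*u) + 4*exp(3*u) - 108*exp(2*u) - 12*exp(u) + 54)*exp(u)/(exp(6*u) + 9*exp(4*u) + 27*exp(2*u) + 27)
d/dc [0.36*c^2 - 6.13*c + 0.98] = 0.72*c - 6.13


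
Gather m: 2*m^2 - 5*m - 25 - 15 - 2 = 2*m^2 - 5*m - 42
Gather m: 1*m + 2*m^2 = 2*m^2 + m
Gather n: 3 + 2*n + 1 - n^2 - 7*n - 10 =-n^2 - 5*n - 6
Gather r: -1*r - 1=-r - 1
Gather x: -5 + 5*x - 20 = 5*x - 25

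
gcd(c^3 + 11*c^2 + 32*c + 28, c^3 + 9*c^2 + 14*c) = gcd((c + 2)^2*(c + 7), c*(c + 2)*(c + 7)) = c^2 + 9*c + 14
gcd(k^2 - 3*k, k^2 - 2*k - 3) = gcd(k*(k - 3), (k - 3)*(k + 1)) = k - 3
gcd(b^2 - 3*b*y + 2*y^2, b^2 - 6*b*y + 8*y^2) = -b + 2*y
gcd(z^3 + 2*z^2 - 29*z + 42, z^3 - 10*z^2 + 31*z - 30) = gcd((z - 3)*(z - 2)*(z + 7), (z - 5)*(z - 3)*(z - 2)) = z^2 - 5*z + 6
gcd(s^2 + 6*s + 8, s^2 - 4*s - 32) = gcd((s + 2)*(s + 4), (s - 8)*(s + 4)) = s + 4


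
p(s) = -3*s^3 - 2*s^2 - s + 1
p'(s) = -9*s^2 - 4*s - 1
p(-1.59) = 9.59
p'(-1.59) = -17.39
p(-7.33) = 1082.37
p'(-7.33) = -455.24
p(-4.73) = 278.46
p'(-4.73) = -183.44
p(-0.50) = 1.38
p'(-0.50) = -1.25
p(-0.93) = 2.61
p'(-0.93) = -5.06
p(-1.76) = 12.92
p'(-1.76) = -21.84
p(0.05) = 0.94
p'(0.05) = -1.22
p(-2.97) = 64.92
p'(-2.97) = -68.51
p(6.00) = -725.00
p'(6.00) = -349.00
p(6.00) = -725.00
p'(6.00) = -349.00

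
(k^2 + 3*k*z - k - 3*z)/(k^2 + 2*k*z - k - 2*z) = (k + 3*z)/(k + 2*z)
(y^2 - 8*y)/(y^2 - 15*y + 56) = y/(y - 7)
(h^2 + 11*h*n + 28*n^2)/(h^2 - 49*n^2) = (h + 4*n)/(h - 7*n)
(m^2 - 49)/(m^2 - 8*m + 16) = (m^2 - 49)/(m^2 - 8*m + 16)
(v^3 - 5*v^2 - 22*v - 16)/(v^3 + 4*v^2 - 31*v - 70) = (v^2 - 7*v - 8)/(v^2 + 2*v - 35)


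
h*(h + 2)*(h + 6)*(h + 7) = h^4 + 15*h^3 + 68*h^2 + 84*h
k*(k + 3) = k^2 + 3*k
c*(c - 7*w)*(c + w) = c^3 - 6*c^2*w - 7*c*w^2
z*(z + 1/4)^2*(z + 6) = z^4 + 13*z^3/2 + 49*z^2/16 + 3*z/8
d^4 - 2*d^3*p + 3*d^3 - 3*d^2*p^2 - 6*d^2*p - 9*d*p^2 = d*(d + 3)*(d - 3*p)*(d + p)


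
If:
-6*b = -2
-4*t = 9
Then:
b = 1/3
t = -9/4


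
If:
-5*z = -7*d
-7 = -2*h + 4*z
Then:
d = 5*z/7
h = 2*z + 7/2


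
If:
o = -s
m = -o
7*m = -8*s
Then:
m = 0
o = 0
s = 0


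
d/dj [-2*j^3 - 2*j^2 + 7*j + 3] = -6*j^2 - 4*j + 7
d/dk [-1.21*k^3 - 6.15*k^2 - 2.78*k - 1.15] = -3.63*k^2 - 12.3*k - 2.78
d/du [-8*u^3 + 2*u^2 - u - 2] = -24*u^2 + 4*u - 1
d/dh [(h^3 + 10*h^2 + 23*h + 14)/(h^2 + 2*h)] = 1 - 7/h^2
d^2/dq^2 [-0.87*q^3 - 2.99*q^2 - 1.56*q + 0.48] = -5.22*q - 5.98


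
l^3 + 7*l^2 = l^2*(l + 7)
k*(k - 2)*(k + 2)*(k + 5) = k^4 + 5*k^3 - 4*k^2 - 20*k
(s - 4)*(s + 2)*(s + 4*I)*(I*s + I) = I*s^4 - 4*s^3 - I*s^3 + 4*s^2 - 10*I*s^2 + 40*s - 8*I*s + 32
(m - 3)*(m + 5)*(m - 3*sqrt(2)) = m^3 - 3*sqrt(2)*m^2 + 2*m^2 - 15*m - 6*sqrt(2)*m + 45*sqrt(2)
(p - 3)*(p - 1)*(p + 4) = p^3 - 13*p + 12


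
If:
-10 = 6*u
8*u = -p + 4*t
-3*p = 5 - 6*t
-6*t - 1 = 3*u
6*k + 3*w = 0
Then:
No Solution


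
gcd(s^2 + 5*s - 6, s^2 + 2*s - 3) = s - 1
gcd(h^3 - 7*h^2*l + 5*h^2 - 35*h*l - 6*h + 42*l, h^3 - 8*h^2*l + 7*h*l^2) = h - 7*l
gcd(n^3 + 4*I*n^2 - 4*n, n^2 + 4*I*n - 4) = n^2 + 4*I*n - 4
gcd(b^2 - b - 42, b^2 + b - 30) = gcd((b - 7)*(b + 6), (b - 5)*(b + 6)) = b + 6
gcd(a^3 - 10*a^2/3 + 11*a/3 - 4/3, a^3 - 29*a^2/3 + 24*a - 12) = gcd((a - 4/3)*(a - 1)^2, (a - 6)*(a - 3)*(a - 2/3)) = 1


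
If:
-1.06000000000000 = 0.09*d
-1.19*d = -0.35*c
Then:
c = -40.04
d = -11.78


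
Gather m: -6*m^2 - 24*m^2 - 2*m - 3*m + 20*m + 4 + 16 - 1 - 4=-30*m^2 + 15*m + 15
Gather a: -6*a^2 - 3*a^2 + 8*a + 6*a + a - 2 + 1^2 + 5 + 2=-9*a^2 + 15*a + 6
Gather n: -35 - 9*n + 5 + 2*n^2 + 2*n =2*n^2 - 7*n - 30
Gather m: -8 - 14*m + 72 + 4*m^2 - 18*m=4*m^2 - 32*m + 64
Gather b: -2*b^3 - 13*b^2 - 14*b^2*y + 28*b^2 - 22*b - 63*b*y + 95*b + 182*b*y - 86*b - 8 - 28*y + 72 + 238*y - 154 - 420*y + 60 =-2*b^3 + b^2*(15 - 14*y) + b*(119*y - 13) - 210*y - 30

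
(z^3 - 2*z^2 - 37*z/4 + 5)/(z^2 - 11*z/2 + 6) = (4*z^2 + 8*z - 5)/(2*(2*z - 3))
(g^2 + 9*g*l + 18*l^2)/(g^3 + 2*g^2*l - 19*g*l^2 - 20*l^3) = (g^2 + 9*g*l + 18*l^2)/(g^3 + 2*g^2*l - 19*g*l^2 - 20*l^3)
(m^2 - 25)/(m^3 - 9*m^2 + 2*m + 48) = (m^2 - 25)/(m^3 - 9*m^2 + 2*m + 48)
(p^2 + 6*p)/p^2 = (p + 6)/p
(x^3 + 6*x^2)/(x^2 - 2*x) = x*(x + 6)/(x - 2)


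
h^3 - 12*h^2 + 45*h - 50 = (h - 5)^2*(h - 2)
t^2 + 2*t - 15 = (t - 3)*(t + 5)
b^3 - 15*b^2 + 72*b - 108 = (b - 6)^2*(b - 3)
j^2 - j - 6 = (j - 3)*(j + 2)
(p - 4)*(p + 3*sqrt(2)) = p^2 - 4*p + 3*sqrt(2)*p - 12*sqrt(2)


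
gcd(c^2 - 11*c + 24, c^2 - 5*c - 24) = c - 8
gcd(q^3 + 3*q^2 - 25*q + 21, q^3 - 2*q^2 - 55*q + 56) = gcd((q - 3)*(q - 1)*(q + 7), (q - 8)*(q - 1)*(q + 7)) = q^2 + 6*q - 7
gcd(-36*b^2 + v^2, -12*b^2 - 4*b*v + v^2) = -6*b + v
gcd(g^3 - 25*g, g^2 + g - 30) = g - 5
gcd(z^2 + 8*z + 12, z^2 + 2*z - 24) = z + 6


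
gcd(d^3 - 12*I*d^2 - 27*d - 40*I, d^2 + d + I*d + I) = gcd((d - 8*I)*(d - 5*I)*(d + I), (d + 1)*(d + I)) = d + I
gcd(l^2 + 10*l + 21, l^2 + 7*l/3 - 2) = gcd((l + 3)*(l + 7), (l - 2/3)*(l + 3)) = l + 3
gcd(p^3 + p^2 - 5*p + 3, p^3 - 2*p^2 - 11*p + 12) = p^2 + 2*p - 3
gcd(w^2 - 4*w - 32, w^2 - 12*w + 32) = w - 8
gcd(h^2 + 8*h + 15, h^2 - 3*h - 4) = 1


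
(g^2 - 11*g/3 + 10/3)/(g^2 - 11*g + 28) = (3*g^2 - 11*g + 10)/(3*(g^2 - 11*g + 28))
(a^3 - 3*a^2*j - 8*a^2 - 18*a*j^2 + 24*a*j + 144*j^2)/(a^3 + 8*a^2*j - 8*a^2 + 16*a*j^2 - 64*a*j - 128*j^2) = (a^2 - 3*a*j - 18*j^2)/(a^2 + 8*a*j + 16*j^2)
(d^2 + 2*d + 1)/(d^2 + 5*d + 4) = (d + 1)/(d + 4)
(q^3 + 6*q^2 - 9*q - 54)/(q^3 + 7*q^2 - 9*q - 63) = (q + 6)/(q + 7)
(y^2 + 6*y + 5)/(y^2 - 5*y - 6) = (y + 5)/(y - 6)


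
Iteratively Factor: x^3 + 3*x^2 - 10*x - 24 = (x + 2)*(x^2 + x - 12) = (x - 3)*(x + 2)*(x + 4)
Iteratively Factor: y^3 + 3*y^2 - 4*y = (y - 1)*(y^2 + 4*y) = y*(y - 1)*(y + 4)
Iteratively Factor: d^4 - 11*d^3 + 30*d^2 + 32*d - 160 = (d - 5)*(d^3 - 6*d^2 + 32) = (d - 5)*(d - 4)*(d^2 - 2*d - 8) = (d - 5)*(d - 4)^2*(d + 2)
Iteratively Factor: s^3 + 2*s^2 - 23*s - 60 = (s - 5)*(s^2 + 7*s + 12) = (s - 5)*(s + 4)*(s + 3)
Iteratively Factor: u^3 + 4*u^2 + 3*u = (u + 3)*(u^2 + u) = u*(u + 3)*(u + 1)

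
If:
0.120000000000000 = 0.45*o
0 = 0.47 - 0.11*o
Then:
No Solution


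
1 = 1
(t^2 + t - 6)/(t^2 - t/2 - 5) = 2*(-t^2 - t + 6)/(-2*t^2 + t + 10)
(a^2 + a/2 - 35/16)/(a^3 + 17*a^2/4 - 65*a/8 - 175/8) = (4*a - 5)/(2*(2*a^2 + 5*a - 25))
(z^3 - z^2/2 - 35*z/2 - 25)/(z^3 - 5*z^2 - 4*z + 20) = (z + 5/2)/(z - 2)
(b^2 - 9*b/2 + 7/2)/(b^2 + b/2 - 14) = (b - 1)/(b + 4)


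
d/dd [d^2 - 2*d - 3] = 2*d - 2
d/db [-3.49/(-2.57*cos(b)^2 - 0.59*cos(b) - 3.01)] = (17.9386*cos(b) + 2.0591)*sin(b)/(2.57*cos(b)^2 + 0.59*cos(b) + 3.01)^2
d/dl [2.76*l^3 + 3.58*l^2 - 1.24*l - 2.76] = 8.28*l^2 + 7.16*l - 1.24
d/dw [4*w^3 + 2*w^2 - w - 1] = 12*w^2 + 4*w - 1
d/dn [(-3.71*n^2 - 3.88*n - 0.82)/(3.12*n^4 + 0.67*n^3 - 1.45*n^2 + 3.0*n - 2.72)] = (23.1504*n^5 + 38.8025*n^4 + 15.4328*n^3 - 15.1078*n^2 + 17.8044*n + 13.0136)/(9.7344*n^8 + 4.1808*n^7 - 8.5991*n^6 + 16.777*n^5 - 10.8503*n^4 - 12.3448*n^3 + 16.888*n^2 - 16.32*n + 7.3984)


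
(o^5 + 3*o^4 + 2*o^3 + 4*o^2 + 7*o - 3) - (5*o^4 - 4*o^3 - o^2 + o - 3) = o^5 - 2*o^4 + 6*o^3 + 5*o^2 + 6*o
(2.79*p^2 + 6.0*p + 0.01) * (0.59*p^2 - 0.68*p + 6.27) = 1.6461*p^4 + 1.6428*p^3 + 13.4192*p^2 + 37.6132*p + 0.0627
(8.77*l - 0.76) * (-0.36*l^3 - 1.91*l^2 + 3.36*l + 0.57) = -3.1572*l^4 - 16.4771*l^3 + 30.9188*l^2 + 2.4453*l - 0.4332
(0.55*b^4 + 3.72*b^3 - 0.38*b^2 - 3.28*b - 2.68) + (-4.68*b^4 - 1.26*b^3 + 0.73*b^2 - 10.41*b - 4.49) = -4.13*b^4 + 2.46*b^3 + 0.35*b^2 - 13.69*b - 7.17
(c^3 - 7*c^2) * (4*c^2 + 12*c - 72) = 4*c^5 - 16*c^4 - 156*c^3 + 504*c^2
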